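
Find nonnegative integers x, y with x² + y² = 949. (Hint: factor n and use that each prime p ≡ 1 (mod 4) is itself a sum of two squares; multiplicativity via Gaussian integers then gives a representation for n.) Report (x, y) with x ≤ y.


Step 1: Factor n = 949 = 13 · 73.
Step 2: Check the mod-4 condition on each prime factor: 13 ≡ 1 (mod 4), exponent 1; 73 ≡ 1 (mod 4), exponent 1.
All primes ≡ 3 (mod 4) appear to even exponent (or don't appear), so by the two-squares theorem n IS expressible as a sum of two squares.
Step 3: Build a representation. Here n = 13 · 73 is a product of primes ≡ 1 (mod 4). Each prime p ≡ 1 (mod 4) is itself a sum of two squares; find a² by testing p − a² for a perfect square:
  13: 13 − 1² = 12, 13 − 2² = 9 = 3² ⇒ 13 = 2² + 3².
  73: 73 − 1² = 72, 73 − 2² = 69, 73 − 3² = 64 = 8² ⇒ 73 = 3² + 8².
  Combine using the Brahmagupta–Fibonacci identity (a² + b²)(c² + d²) = (ac − bd)² + (ad + bc)² = (ac + bd)² + (ad − bc)²:
  13 · 73 = 949: from (2² + 3²)(3² + 8²), take (2·3 − 3·8, 2·8 + 3·3) = (6 − 24, 16 + 9) = (-18, 25); dropping signs (only squares matter) gives (18, 25); check 18² + 25² = 324 + 625 = 949 ✓.
Step 4: Order so x ≤ y and verify: 18² + 25² = 324 + 625 = 949 = n. ✓

n = 949 = 18² + 25² (one valid representation with x ≤ y).


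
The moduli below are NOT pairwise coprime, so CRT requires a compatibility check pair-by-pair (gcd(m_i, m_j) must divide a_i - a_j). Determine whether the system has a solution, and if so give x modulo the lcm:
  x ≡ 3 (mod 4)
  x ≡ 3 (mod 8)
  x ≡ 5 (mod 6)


Moduli 4, 8, 6 are not pairwise coprime, so CRT works modulo lcm(m_i) when all pairwise compatibility conditions hold.
Pairwise compatibility: gcd(m_i, m_j) must divide a_i - a_j for every pair.
Merge one congruence at a time:
  Start: x ≡ 3 (mod 4).
  Combine with x ≡ 3 (mod 8): gcd(4, 8) = 4; 3 - 3 = 0, which IS divisible by 4, so compatible.
    Write x = 3 + 4·t and substitute into x ≡ 3 (mod 8): 4·t ≡ 3 − 3 = 0 (mod 8).
    Divide the congruence (and modulus) by g = 4: 1·t ≡ 0 (mod 2).
    So t ≡ 0 (mod 2).
    Then x = 3 + 4·0 = 3, valid modulo lcm(4, 8) = 8: x ≡ 3 (mod 8).
  Combine with x ≡ 5 (mod 6): gcd(8, 6) = 2; 5 - 3 = 2, which IS divisible by 2, so compatible.
    Write x = 3 + 8·t and substitute into x ≡ 5 (mod 6): 8·t ≡ 5 − 3 = 2 (mod 6).
    Divide the congruence (and modulus) by g = 2: 4·t ≡ 1 (mod 3).
    Reduce coefficients mod 3: 1·t ≡ 1 (mod 3).
    So t ≡ 1 (mod 3).
    Then x = 3 + 8·1 = 11, valid modulo lcm(8, 6) = 24: x ≡ 11 (mod 24).
Verify: 11 mod 4 = 3, 11 mod 8 = 3, 11 mod 6 = 5.

x ≡ 11 (mod 24).


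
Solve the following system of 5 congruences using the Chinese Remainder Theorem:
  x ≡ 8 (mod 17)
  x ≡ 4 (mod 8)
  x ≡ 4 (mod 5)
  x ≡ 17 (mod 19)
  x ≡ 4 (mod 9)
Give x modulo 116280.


Product of moduli M = 17 · 8 · 5 · 19 · 9 = 116280.
Merge one congruence at a time:
  Start: x ≡ 8 (mod 17).
  Combine with x ≡ 4 (mod 8); new modulus lcm = 136.
    Write x = 8 + 17·t and substitute into x ≡ 4 (mod 8): 17·t ≡ 4 − 8 = -4 (mod 8).
    Reduce coefficients mod 8: 1·t ≡ 4 (mod 8).
    So t ≡ 4 (mod 8).
    Then x = 8 + 17·4 = 76, valid modulo lcm(17, 8) = 136: x ≡ 76 (mod 136).
  Combine with x ≡ 4 (mod 5); new modulus lcm = 680.
    Write x = 76 + 136·t and substitute into x ≡ 4 (mod 5): 136·t ≡ 4 − 76 = -72 (mod 5).
    Reduce coefficients mod 5: 1·t ≡ 3 (mod 5).
    So t ≡ 3 (mod 5).
    Then x = 76 + 136·3 = 484, valid modulo lcm(136, 5) = 680: x ≡ 484 (mod 680).
  Combine with x ≡ 17 (mod 19); new modulus lcm = 12920.
    Write x = 484 + 680·t and substitute into x ≡ 17 (mod 19): 680·t ≡ 17 − 484 = -467 (mod 19).
    Reduce coefficients mod 19: 15·t ≡ 8 (mod 19).
    The inverse of 15 mod 19 is 14 (since 15·14 = 210 = 11·19 + 1), so t ≡ 14·8 = 112 ≡ 17 (mod 19).
    Then x = 484 + 680·17 = 12044, valid modulo lcm(680, 19) = 12920: x ≡ 12044 (mod 12920).
  Combine with x ≡ 4 (mod 9); new modulus lcm = 116280.
    Write x = 12044 + 12920·t and substitute into x ≡ 4 (mod 9): 12920·t ≡ 4 − 12044 = -12040 (mod 9).
    Reduce coefficients mod 9: 5·t ≡ 2 (mod 9).
    The inverse of 5 mod 9 is 2 (since 5·2 = 10 = 1·9 + 1), so t ≡ 2·2 = 4 ≡ 4 (mod 9).
    Then x = 12044 + 12920·4 = 63724, valid modulo lcm(12920, 9) = 116280: x ≡ 63724 (mod 116280).
Verify against each original: 63724 mod 17 = 8, 63724 mod 8 = 4, 63724 mod 5 = 4, 63724 mod 19 = 17, 63724 mod 9 = 4.

x ≡ 63724 (mod 116280).


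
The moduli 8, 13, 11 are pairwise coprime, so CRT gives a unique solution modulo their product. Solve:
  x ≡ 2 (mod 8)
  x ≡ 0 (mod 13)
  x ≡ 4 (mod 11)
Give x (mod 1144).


Moduli 8, 13, 11 are pairwise coprime; by CRT there is a unique solution modulo M = 8 · 13 · 11 = 1144.
Solve pairwise, accumulating the modulus:
  Start with x ≡ 2 (mod 8).
  Combine with x ≡ 0 (mod 13): since gcd(8, 13) = 1, we get a unique residue mod 104.
    Write x = 2 + 8·t and substitute into x ≡ 0 (mod 13): 8·t ≡ 0 − 2 = -2 (mod 13).
    Reduce coefficients mod 13: 8·t ≡ 11 (mod 13).
    The inverse of 8 mod 13 is 5 (since 8·5 = 40 = 3·13 + 1), so t ≡ 5·11 = 55 ≡ 3 (mod 13).
    Then x = 2 + 8·3 = 26, valid modulo lcm(8, 13) = 104: x ≡ 26 (mod 104).
  Combine with x ≡ 4 (mod 11): since gcd(104, 11) = 1, we get a unique residue mod 1144.
    Write x = 26 + 104·t and substitute into x ≡ 4 (mod 11): 104·t ≡ 4 − 26 = -22 (mod 11).
    Reduce coefficients mod 11: 5·t ≡ 0 (mod 11).
    The inverse of 5 mod 11 is 9 (since 5·9 = 45 = 4·11 + 1), so t ≡ 9·0 = 0 ≡ 0 (mod 11).
    Then x = 26 + 104·0 = 26, valid modulo lcm(104, 11) = 1144: x ≡ 26 (mod 1144).
Verify: 26 mod 8 = 2 ✓, 26 mod 13 = 0 ✓, 26 mod 11 = 4 ✓.

x ≡ 26 (mod 1144).


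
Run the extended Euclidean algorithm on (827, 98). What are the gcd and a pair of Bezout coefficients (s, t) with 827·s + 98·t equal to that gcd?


Euclidean algorithm on (827, 98) — divide until remainder is 0:
  827 = 8 · 98 + 43
  98 = 2 · 43 + 12
  43 = 3 · 12 + 7
  12 = 1 · 7 + 5
  7 = 1 · 5 + 2
  5 = 2 · 2 + 1
  2 = 2 · 1 + 0
gcd(827, 98) = 1.
Track Bezout coefficients alongside the remainders: start with r₀ = 827 = a·1 + b·0 (s = 1, t = 0) and r₁ = 98 = a·0 + b·1 (s = 0, t = 1); each new remainder r_{k+1} = r_{k-1} − q_k·r_k inherits s_{k+1} = s_{k-1} − q_k·s_k, t_{k+1} = t_{k-1} − q_k·t_k, so r_k = a·s_k + b·t_k at every step:
  q = 8: r = 43, s = 1 − 8·0 = 1, t = 0 − 8·1 = -8  (check: 827·1 + 98·(-8) = 43)
  q = 2: r = 12, s = 0 − 2·1 = -2, t = 1 − 2·(-8) = 17  (check: 827·(-2) + 98·17 = 12)
  q = 3: r = 7, s = 1 − 3·(-2) = 7, t = -8 − 3·17 = -59  (check: 827·7 + 98·(-59) = 7)
  q = 1: r = 5, s = -2 − 1·7 = -9, t = 17 − 1·(-59) = 76  (check: 827·(-9) + 98·76 = 5)
  q = 1: r = 2, s = 7 − 1·(-9) = 16, t = -59 − 1·76 = -135  (check: 827·16 + 98·(-135) = 2)
  q = 2: r = 1, s = -9 − 2·16 = -41, t = 76 − 2·(-135) = 346  (check: 827·(-41) + 98·346 = 1)
The row with r = 1 (the gcd) gives the Bezout coefficients s = -41, t = 346.
Result: 827 · (-41) + 98 · (346) = 1.

gcd(827, 98) = 1; s = -41, t = 346 (check: 827·(-41) + 98·346 = 1).


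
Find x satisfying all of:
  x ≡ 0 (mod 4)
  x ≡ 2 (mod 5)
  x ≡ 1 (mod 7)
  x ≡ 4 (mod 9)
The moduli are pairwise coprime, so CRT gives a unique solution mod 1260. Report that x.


Product of moduli M = 4 · 5 · 7 · 9 = 1260.
Merge one congruence at a time:
  Start: x ≡ 0 (mod 4).
  Combine with x ≡ 2 (mod 5); new modulus lcm = 20.
    Write x = 0 + 4·t and substitute into x ≡ 2 (mod 5): 4·t ≡ 2 − 0 = 2 (mod 5).
    The inverse of 4 mod 5 is 4 (since 4·4 = 16 = 3·5 + 1), so t ≡ 4·2 = 8 ≡ 3 (mod 5).
    Then x = 0 + 4·3 = 12, valid modulo lcm(4, 5) = 20: x ≡ 12 (mod 20).
  Combine with x ≡ 1 (mod 7); new modulus lcm = 140.
    Write x = 12 + 20·t and substitute into x ≡ 1 (mod 7): 20·t ≡ 1 − 12 = -11 (mod 7).
    Reduce coefficients mod 7: 6·t ≡ 3 (mod 7).
    The inverse of 6 mod 7 is 6 (since 6·6 = 36 = 5·7 + 1), so t ≡ 6·3 = 18 ≡ 4 (mod 7).
    Then x = 12 + 20·4 = 92, valid modulo lcm(20, 7) = 140: x ≡ 92 (mod 140).
  Combine with x ≡ 4 (mod 9); new modulus lcm = 1260.
    Write x = 92 + 140·t and substitute into x ≡ 4 (mod 9): 140·t ≡ 4 − 92 = -88 (mod 9).
    Reduce coefficients mod 9: 5·t ≡ 2 (mod 9).
    The inverse of 5 mod 9 is 2 (since 5·2 = 10 = 1·9 + 1), so t ≡ 2·2 = 4 ≡ 4 (mod 9).
    Then x = 92 + 140·4 = 652, valid modulo lcm(140, 9) = 1260: x ≡ 652 (mod 1260).
Verify against each original: 652 mod 4 = 0, 652 mod 5 = 2, 652 mod 7 = 1, 652 mod 9 = 4.

x ≡ 652 (mod 1260).


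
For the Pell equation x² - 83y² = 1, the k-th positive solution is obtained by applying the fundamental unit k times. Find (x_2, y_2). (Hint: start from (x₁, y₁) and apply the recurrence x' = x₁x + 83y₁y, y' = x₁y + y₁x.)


Step 1: Find the fundamental solution (x₁, y₁) of x² - 83y² = 1.
  Expand √83 as a continued fraction. a₀ = ⌊√83⌋ = 9; iterate m_{k+1} = d_k·a_k − m_k, d_{k+1} = (83 − m_{k+1}²)/d_k, a_{k+1} = ⌊(a₀ + m_{k+1})/d_{k+1}⌋ (starting m₀ = 0, d₀ = 1), with convergents p_k = a_k·p_{k-1} + p_{k-2}, q_k = a_k·q_{k-1} + q_{k-2} (p₋₁ = 1, q₋₁ = 0):
  k = 0: a₀ = 9; p₀/q₀ = 9/1; p₀² − 83·q₀² = 81 − 83 = -2.
  k = 1: m = 9, d = 2, a = ⌊(9 + 9)/2⌋ = 9; p/q = (9·9 + 1)/(9·1 + 0) = 82/9; p² − 83·q² = 6724 − 6723 = 1.
  The first convergent with p² − 83·q² = 1 gives the fundamental solution (x₁, y₁) = (82, 9).
Step 2: Apply the recurrence (x_{n+1}, y_{n+1}) = (x₁x_n + 83y₁y_n, x₁y_n + y₁x_n) repeatedly.
  From (x_1, y_1) = (82, 9): x_2 = 82·82 + 83·9·9 = 13447; y_2 = 82·9 + 9·82 = 1476.
Step 3: Verify x_2² - 83·y_2² = 180821809 - 180821808 = 1 (should be 1). ✓

(x_1, y_1) = (82, 9); (x_2, y_2) = (13447, 1476).


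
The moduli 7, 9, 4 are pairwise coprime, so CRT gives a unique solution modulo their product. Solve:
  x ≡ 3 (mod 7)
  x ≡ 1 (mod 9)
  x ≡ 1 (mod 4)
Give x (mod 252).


Moduli 7, 9, 4 are pairwise coprime; by CRT there is a unique solution modulo M = 7 · 9 · 4 = 252.
Solve pairwise, accumulating the modulus:
  Start with x ≡ 3 (mod 7).
  Combine with x ≡ 1 (mod 9): since gcd(7, 9) = 1, we get a unique residue mod 63.
    Write x = 3 + 7·t and substitute into x ≡ 1 (mod 9): 7·t ≡ 1 − 3 = -2 (mod 9).
    Reduce coefficients mod 9: 7·t ≡ 7 (mod 9).
    The inverse of 7 mod 9 is 4 (since 7·4 = 28 = 3·9 + 1), so t ≡ 4·7 = 28 ≡ 1 (mod 9).
    Then x = 3 + 7·1 = 10, valid modulo lcm(7, 9) = 63: x ≡ 10 (mod 63).
  Combine with x ≡ 1 (mod 4): since gcd(63, 4) = 1, we get a unique residue mod 252.
    Write x = 10 + 63·t and substitute into x ≡ 1 (mod 4): 63·t ≡ 1 − 10 = -9 (mod 4).
    Reduce coefficients mod 4: 3·t ≡ 3 (mod 4).
    The inverse of 3 mod 4 is 3 (since 3·3 = 9 = 2·4 + 1), so t ≡ 3·3 = 9 ≡ 1 (mod 4).
    Then x = 10 + 63·1 = 73, valid modulo lcm(63, 4) = 252: x ≡ 73 (mod 252).
Verify: 73 mod 7 = 3 ✓, 73 mod 9 = 1 ✓, 73 mod 4 = 1 ✓.

x ≡ 73 (mod 252).


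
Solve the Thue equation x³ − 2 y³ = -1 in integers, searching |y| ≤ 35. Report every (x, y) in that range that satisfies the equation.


The equation is x³ - 2y³ = -1. For fixed y, x³ = 2·y³ − 1, so a solution requires the RHS to be a perfect cube.
Strategy: iterate y from -35 to 35, compute RHS = 2·y³ − 1, and check whether it is a (positive or negative) perfect cube.
Check small values of y:
  y = 0: RHS = -1 = (-1)³ ⇒ x = -1 works.
  y = 1: RHS = 1 = (1)³ ⇒ x = 1 works.
  y = -1: RHS = -3 is not a perfect cube.
  y = 2: RHS = 15 is not a perfect cube.
  y = -2: RHS = -17 is not a perfect cube.
  y = 3: RHS = 53 is not a perfect cube.
  y = -3: RHS = -55 is not a perfect cube.
Continuing the search up to |y| = 35 finds no further solutions beyond those listed.
Collected solutions: (-1, 0), (1, 1).

Solutions (with |y| ≤ 35): (-1, 0), (1, 1).


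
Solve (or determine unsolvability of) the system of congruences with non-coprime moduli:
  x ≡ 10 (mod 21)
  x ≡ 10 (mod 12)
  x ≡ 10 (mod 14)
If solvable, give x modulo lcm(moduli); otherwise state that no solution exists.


Moduli 21, 12, 14 are not pairwise coprime, so CRT works modulo lcm(m_i) when all pairwise compatibility conditions hold.
Pairwise compatibility: gcd(m_i, m_j) must divide a_i - a_j for every pair.
Merge one congruence at a time:
  Start: x ≡ 10 (mod 21).
  Combine with x ≡ 10 (mod 12): gcd(21, 12) = 3; 10 - 10 = 0, which IS divisible by 3, so compatible.
    Write x = 10 + 21·t and substitute into x ≡ 10 (mod 12): 21·t ≡ 10 − 10 = 0 (mod 12).
    Divide the congruence (and modulus) by g = 3: 7·t ≡ 0 (mod 4).
    Reduce coefficients mod 4: 3·t ≡ 0 (mod 4).
    The inverse of 3 mod 4 is 3 (since 3·3 = 9 = 2·4 + 1), so t ≡ 3·0 = 0 ≡ 0 (mod 4).
    Then x = 10 + 21·0 = 10, valid modulo lcm(21, 12) = 84: x ≡ 10 (mod 84).
  Combine with x ≡ 10 (mod 14): gcd(84, 14) = 14; 10 - 10 = 0, which IS divisible by 14, so compatible.
    Write x = 10 + 84·t and substitute into x ≡ 10 (mod 14): 84·t ≡ 10 − 10 = 0 (mod 14).
    Divide the congruence (and modulus) by g = 14: 6·t ≡ 0 (mod 1).
    Modulo 1 every t works; take t = 0.
    Then x = 10 + 84·0 = 10, valid modulo lcm(84, 14) = 84: x ≡ 10 (mod 84).
Verify: 10 mod 21 = 10, 10 mod 12 = 10, 10 mod 14 = 10.

x ≡ 10 (mod 84).


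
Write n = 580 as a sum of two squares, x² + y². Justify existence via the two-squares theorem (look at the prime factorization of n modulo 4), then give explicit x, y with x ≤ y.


Step 1: Factor n = 580 = 2^2 · 5 · 29.
Step 2: Check the mod-4 condition on each prime factor: 2 = 2 (special); 5 ≡ 1 (mod 4), exponent 1; 29 ≡ 1 (mod 4), exponent 1.
All primes ≡ 3 (mod 4) appear to even exponent (or don't appear), so by the two-squares theorem n IS expressible as a sum of two squares.
Step 3: Build a representation. Group n = k² · m with k = 2 and m = 5 · 29 = 145 (a product of primes ≡ 1 (mod 4)); a representation of m scales to one of n via (k·x)² + (k·y)² = k²(x² + y²). Each prime p ≡ 1 (mod 4) is itself a sum of two squares; find a² by testing p − a² for a perfect square:
  5: 5 − 1² = 4 = 2² ⇒ 5 = 1² + 2².
  29: 29 − 1² = 28, 29 − 2² = 25 = 5² ⇒ 29 = 2² + 5².
  Combine using the Brahmagupta–Fibonacci identity (a² + b²)(c² + d²) = (ac − bd)² + (ad + bc)² = (ac + bd)² + (ad − bc)²:
  5 · 29 = 145: from (1² + 2²)(2² + 5²), take (1·2 − 2·5, 1·5 + 2·2) = (2 − 10, 5 + 4) = (-8, 9); dropping signs (only squares matter) gives (8, 9); check 8² + 9² = 64 + 81 = 145 ✓.
  Scale by k = 2: (2·8, 2·9) = (16, 18).
Step 4: Order so x ≤ y and verify: 16² + 18² = 256 + 324 = 580 = n. ✓

n = 580 = 16² + 18² (one valid representation with x ≤ y).


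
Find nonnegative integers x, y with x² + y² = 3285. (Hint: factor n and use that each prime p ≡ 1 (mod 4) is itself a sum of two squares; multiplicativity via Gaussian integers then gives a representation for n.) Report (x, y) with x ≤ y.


Step 1: Factor n = 3285 = 3^2 · 5 · 73.
Step 2: Check the mod-4 condition on each prime factor: 3 ≡ 3 (mod 4), exponent 2 (must be even); 5 ≡ 1 (mod 4), exponent 1; 73 ≡ 1 (mod 4), exponent 1.
All primes ≡ 3 (mod 4) appear to even exponent (or don't appear), so by the two-squares theorem n IS expressible as a sum of two squares.
Step 3: Build a representation. Group n = k² · m with k = 3 and m = 5 · 73 = 365 (a product of primes ≡ 1 (mod 4)); a representation of m scales to one of n via (k·x)² + (k·y)² = k²(x² + y²). Each prime p ≡ 1 (mod 4) is itself a sum of two squares; find a² by testing p − a² for a perfect square:
  5: 5 − 1² = 4 = 2² ⇒ 5 = 1² + 2².
  73: 73 − 1² = 72, 73 − 2² = 69, 73 − 3² = 64 = 8² ⇒ 73 = 3² + 8².
  Combine using the Brahmagupta–Fibonacci identity (a² + b²)(c² + d²) = (ac − bd)² + (ad + bc)² = (ac + bd)² + (ad − bc)²:
  5 · 73 = 365: from (1² + 2²)(3² + 8²), take (1·3 − 2·8, 1·8 + 2·3) = (3 − 16, 8 + 6) = (-13, 14); dropping signs (only squares matter) gives (13, 14); check 13² + 14² = 169 + 196 = 365 ✓.
  Scale by k = 3: (3·13, 3·14) = (39, 42).
Step 4: Order so x ≤ y and verify: 39² + 42² = 1521 + 1764 = 3285 = n. ✓

n = 3285 = 39² + 42² (one valid representation with x ≤ y).


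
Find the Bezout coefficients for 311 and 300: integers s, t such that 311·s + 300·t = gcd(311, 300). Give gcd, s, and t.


Euclidean algorithm on (311, 300) — divide until remainder is 0:
  311 = 1 · 300 + 11
  300 = 27 · 11 + 3
  11 = 3 · 3 + 2
  3 = 1 · 2 + 1
  2 = 2 · 1 + 0
gcd(311, 300) = 1.
Track Bezout coefficients alongside the remainders: start with r₀ = 311 = a·1 + b·0 (s = 1, t = 0) and r₁ = 300 = a·0 + b·1 (s = 0, t = 1); each new remainder r_{k+1} = r_{k-1} − q_k·r_k inherits s_{k+1} = s_{k-1} − q_k·s_k, t_{k+1} = t_{k-1} − q_k·t_k, so r_k = a·s_k + b·t_k at every step:
  q = 1: r = 11, s = 1 − 1·0 = 1, t = 0 − 1·1 = -1  (check: 311·1 + 300·(-1) = 11)
  q = 27: r = 3, s = 0 − 27·1 = -27, t = 1 − 27·(-1) = 28  (check: 311·(-27) + 300·28 = 3)
  q = 3: r = 2, s = 1 − 3·(-27) = 82, t = -1 − 3·28 = -85  (check: 311·82 + 300·(-85) = 2)
  q = 1: r = 1, s = -27 − 1·82 = -109, t = 28 − 1·(-85) = 113  (check: 311·(-109) + 300·113 = 1)
The row with r = 1 (the gcd) gives the Bezout coefficients s = -109, t = 113.
Result: 311 · (-109) + 300 · (113) = 1.

gcd(311, 300) = 1; s = -109, t = 113 (check: 311·(-109) + 300·113 = 1).


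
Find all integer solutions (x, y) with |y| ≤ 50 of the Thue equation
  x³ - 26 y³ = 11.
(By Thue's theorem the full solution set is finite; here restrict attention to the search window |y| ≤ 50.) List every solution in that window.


The equation is x³ - 26y³ = 11. For fixed y, x³ = 26·y³ + 11, so a solution requires the RHS to be a perfect cube.
Strategy: iterate y from -50 to 50, compute RHS = 26·y³ + 11, and check whether it is a (positive or negative) perfect cube.
Check small values of y:
  y = 0: RHS = 11 is not a perfect cube.
  y = 1: RHS = 37 is not a perfect cube.
  y = -1: RHS = -15 is not a perfect cube.
  y = 2: RHS = 219 is not a perfect cube.
  y = -2: RHS = -197 is not a perfect cube.
  y = 3: RHS = 713 is not a perfect cube.
  y = -3: RHS = -691 is not a perfect cube.
Continuing the search up to |y| = 50 finds no solutions either.
No (x, y) in the scanned range satisfies the equation.

No integer solutions with |y| ≤ 50.


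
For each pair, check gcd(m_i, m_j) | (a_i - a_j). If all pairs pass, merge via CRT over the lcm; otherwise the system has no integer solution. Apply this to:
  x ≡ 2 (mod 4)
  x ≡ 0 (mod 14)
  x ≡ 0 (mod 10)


Moduli 4, 14, 10 are not pairwise coprime, so CRT works modulo lcm(m_i) when all pairwise compatibility conditions hold.
Pairwise compatibility: gcd(m_i, m_j) must divide a_i - a_j for every pair.
Merge one congruence at a time:
  Start: x ≡ 2 (mod 4).
  Combine with x ≡ 0 (mod 14): gcd(4, 14) = 2; 0 - 2 = -2, which IS divisible by 2, so compatible.
    Write x = 2 + 4·t and substitute into x ≡ 0 (mod 14): 4·t ≡ 0 − 2 = -2 (mod 14).
    Divide the congruence (and modulus) by g = 2: 2·t ≡ -1 (mod 7).
    Reduce coefficients mod 7: 2·t ≡ 6 (mod 7).
    The inverse of 2 mod 7 is 4 (since 2·4 = 8 = 1·7 + 1), so t ≡ 4·6 = 24 ≡ 3 (mod 7).
    Then x = 2 + 4·3 = 14, valid modulo lcm(4, 14) = 28: x ≡ 14 (mod 28).
  Combine with x ≡ 0 (mod 10): gcd(28, 10) = 2; 0 - 14 = -14, which IS divisible by 2, so compatible.
    Write x = 14 + 28·t and substitute into x ≡ 0 (mod 10): 28·t ≡ 0 − 14 = -14 (mod 10).
    Divide the congruence (and modulus) by g = 2: 14·t ≡ -7 (mod 5).
    Reduce coefficients mod 5: 4·t ≡ 3 (mod 5).
    The inverse of 4 mod 5 is 4 (since 4·4 = 16 = 3·5 + 1), so t ≡ 4·3 = 12 ≡ 2 (mod 5).
    Then x = 14 + 28·2 = 70, valid modulo lcm(28, 10) = 140: x ≡ 70 (mod 140).
Verify: 70 mod 4 = 2, 70 mod 14 = 0, 70 mod 10 = 0.

x ≡ 70 (mod 140).


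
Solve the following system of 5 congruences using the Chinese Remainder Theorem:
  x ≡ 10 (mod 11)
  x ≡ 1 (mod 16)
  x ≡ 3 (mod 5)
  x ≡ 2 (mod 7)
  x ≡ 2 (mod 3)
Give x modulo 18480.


Product of moduli M = 11 · 16 · 5 · 7 · 3 = 18480.
Merge one congruence at a time:
  Start: x ≡ 10 (mod 11).
  Combine with x ≡ 1 (mod 16); new modulus lcm = 176.
    Write x = 10 + 11·t and substitute into x ≡ 1 (mod 16): 11·t ≡ 1 − 10 = -9 (mod 16).
    Reduce coefficients mod 16: 11·t ≡ 7 (mod 16).
    The inverse of 11 mod 16 is 3 (since 11·3 = 33 = 2·16 + 1), so t ≡ 3·7 = 21 ≡ 5 (mod 16).
    Then x = 10 + 11·5 = 65, valid modulo lcm(11, 16) = 176: x ≡ 65 (mod 176).
  Combine with x ≡ 3 (mod 5); new modulus lcm = 880.
    Write x = 65 + 176·t and substitute into x ≡ 3 (mod 5): 176·t ≡ 3 − 65 = -62 (mod 5).
    Reduce coefficients mod 5: 1·t ≡ 3 (mod 5).
    So t ≡ 3 (mod 5).
    Then x = 65 + 176·3 = 593, valid modulo lcm(176, 5) = 880: x ≡ 593 (mod 880).
  Combine with x ≡ 2 (mod 7); new modulus lcm = 6160.
    Write x = 593 + 880·t and substitute into x ≡ 2 (mod 7): 880·t ≡ 2 − 593 = -591 (mod 7).
    Reduce coefficients mod 7: 5·t ≡ 4 (mod 7).
    The inverse of 5 mod 7 is 3 (since 5·3 = 15 = 2·7 + 1), so t ≡ 3·4 = 12 ≡ 5 (mod 7).
    Then x = 593 + 880·5 = 4993, valid modulo lcm(880, 7) = 6160: x ≡ 4993 (mod 6160).
  Combine with x ≡ 2 (mod 3); new modulus lcm = 18480.
    Write x = 4993 + 6160·t and substitute into x ≡ 2 (mod 3): 6160·t ≡ 2 − 4993 = -4991 (mod 3).
    Reduce coefficients mod 3: 1·t ≡ 1 (mod 3).
    So t ≡ 1 (mod 3).
    Then x = 4993 + 6160·1 = 11153, valid modulo lcm(6160, 3) = 18480: x ≡ 11153 (mod 18480).
Verify against each original: 11153 mod 11 = 10, 11153 mod 16 = 1, 11153 mod 5 = 3, 11153 mod 7 = 2, 11153 mod 3 = 2.

x ≡ 11153 (mod 18480).


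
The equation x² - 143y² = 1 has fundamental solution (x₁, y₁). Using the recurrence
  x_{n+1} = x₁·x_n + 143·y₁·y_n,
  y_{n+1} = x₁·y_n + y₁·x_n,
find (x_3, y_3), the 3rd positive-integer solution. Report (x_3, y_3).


Step 1: Find the fundamental solution (x₁, y₁) of x² - 143y² = 1.
  Expand √143 as a continued fraction. a₀ = ⌊√143⌋ = 11; iterate m_{k+1} = d_k·a_k − m_k, d_{k+1} = (143 − m_{k+1}²)/d_k, a_{k+1} = ⌊(a₀ + m_{k+1})/d_{k+1}⌋ (starting m₀ = 0, d₀ = 1), with convergents p_k = a_k·p_{k-1} + p_{k-2}, q_k = a_k·q_{k-1} + q_{k-2} (p₋₁ = 1, q₋₁ = 0):
  k = 0: a₀ = 11; p₀/q₀ = 11/1; p₀² − 143·q₀² = 121 − 143 = -22.
  k = 1: m = 11, d = 22, a = ⌊(11 + 11)/22⌋ = 1; p/q = (1·11 + 1)/(1·1 + 0) = 12/1; p² − 143·q² = 144 − 143 = 1.
  The first convergent with p² − 143·q² = 1 gives the fundamental solution (x₁, y₁) = (12, 1).
Step 2: Apply the recurrence (x_{n+1}, y_{n+1}) = (x₁x_n + 143y₁y_n, x₁y_n + y₁x_n) repeatedly.
  From (x_1, y_1) = (12, 1): x_2 = 12·12 + 143·1·1 = 287; y_2 = 12·1 + 1·12 = 24.
  From (x_2, y_2) = (287, 24): x_3 = 12·287 + 143·1·24 = 6876; y_3 = 12·24 + 1·287 = 575.
Step 3: Verify x_3² - 143·y_3² = 47279376 - 47279375 = 1 (should be 1). ✓

(x_1, y_1) = (12, 1); (x_3, y_3) = (6876, 575).


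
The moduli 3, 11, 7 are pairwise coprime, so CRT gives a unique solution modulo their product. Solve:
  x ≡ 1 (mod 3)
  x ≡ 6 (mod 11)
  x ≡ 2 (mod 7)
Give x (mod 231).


Moduli 3, 11, 7 are pairwise coprime; by CRT there is a unique solution modulo M = 3 · 11 · 7 = 231.
Solve pairwise, accumulating the modulus:
  Start with x ≡ 1 (mod 3).
  Combine with x ≡ 6 (mod 11): since gcd(3, 11) = 1, we get a unique residue mod 33.
    Write x = 1 + 3·t and substitute into x ≡ 6 (mod 11): 3·t ≡ 6 − 1 = 5 (mod 11).
    The inverse of 3 mod 11 is 4 (since 3·4 = 12 = 1·11 + 1), so t ≡ 4·5 = 20 ≡ 9 (mod 11).
    Then x = 1 + 3·9 = 28, valid modulo lcm(3, 11) = 33: x ≡ 28 (mod 33).
  Combine with x ≡ 2 (mod 7): since gcd(33, 7) = 1, we get a unique residue mod 231.
    Write x = 28 + 33·t and substitute into x ≡ 2 (mod 7): 33·t ≡ 2 − 28 = -26 (mod 7).
    Reduce coefficients mod 7: 5·t ≡ 2 (mod 7).
    The inverse of 5 mod 7 is 3 (since 5·3 = 15 = 2·7 + 1), so t ≡ 3·2 = 6 ≡ 6 (mod 7).
    Then x = 28 + 33·6 = 226, valid modulo lcm(33, 7) = 231: x ≡ 226 (mod 231).
Verify: 226 mod 3 = 1 ✓, 226 mod 11 = 6 ✓, 226 mod 7 = 2 ✓.

x ≡ 226 (mod 231).


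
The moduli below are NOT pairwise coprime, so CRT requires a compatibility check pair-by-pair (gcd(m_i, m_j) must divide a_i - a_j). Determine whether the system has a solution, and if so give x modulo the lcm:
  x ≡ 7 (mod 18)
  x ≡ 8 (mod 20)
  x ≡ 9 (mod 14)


Moduli 18, 20, 14 are not pairwise coprime, so CRT works modulo lcm(m_i) when all pairwise compatibility conditions hold.
Pairwise compatibility: gcd(m_i, m_j) must divide a_i - a_j for every pair.
Merge one congruence at a time:
  Start: x ≡ 7 (mod 18).
  Combine with x ≡ 8 (mod 20): gcd(18, 20) = 2, and 8 - 7 = 1 is NOT divisible by 2.
    ⇒ system is inconsistent (no integer solution).

No solution (the system is inconsistent).


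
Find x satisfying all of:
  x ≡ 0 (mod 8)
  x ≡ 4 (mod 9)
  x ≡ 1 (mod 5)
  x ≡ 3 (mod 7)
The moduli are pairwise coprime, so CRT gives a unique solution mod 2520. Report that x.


Product of moduli M = 8 · 9 · 5 · 7 = 2520.
Merge one congruence at a time:
  Start: x ≡ 0 (mod 8).
  Combine with x ≡ 4 (mod 9); new modulus lcm = 72.
    Write x = 0 + 8·t and substitute into x ≡ 4 (mod 9): 8·t ≡ 4 − 0 = 4 (mod 9).
    The inverse of 8 mod 9 is 8 (since 8·8 = 64 = 7·9 + 1), so t ≡ 8·4 = 32 ≡ 5 (mod 9).
    Then x = 0 + 8·5 = 40, valid modulo lcm(8, 9) = 72: x ≡ 40 (mod 72).
  Combine with x ≡ 1 (mod 5); new modulus lcm = 360.
    Write x = 40 + 72·t and substitute into x ≡ 1 (mod 5): 72·t ≡ 1 − 40 = -39 (mod 5).
    Reduce coefficients mod 5: 2·t ≡ 1 (mod 5).
    The inverse of 2 mod 5 is 3 (since 2·3 = 6 = 1·5 + 1), so t ≡ 3·1 = 3 ≡ 3 (mod 5).
    Then x = 40 + 72·3 = 256, valid modulo lcm(72, 5) = 360: x ≡ 256 (mod 360).
  Combine with x ≡ 3 (mod 7); new modulus lcm = 2520.
    Write x = 256 + 360·t and substitute into x ≡ 3 (mod 7): 360·t ≡ 3 − 256 = -253 (mod 7).
    Reduce coefficients mod 7: 3·t ≡ 6 (mod 7).
    The inverse of 3 mod 7 is 5 (since 3·5 = 15 = 2·7 + 1), so t ≡ 5·6 = 30 ≡ 2 (mod 7).
    Then x = 256 + 360·2 = 976, valid modulo lcm(360, 7) = 2520: x ≡ 976 (mod 2520).
Verify against each original: 976 mod 8 = 0, 976 mod 9 = 4, 976 mod 5 = 1, 976 mod 7 = 3.

x ≡ 976 (mod 2520).


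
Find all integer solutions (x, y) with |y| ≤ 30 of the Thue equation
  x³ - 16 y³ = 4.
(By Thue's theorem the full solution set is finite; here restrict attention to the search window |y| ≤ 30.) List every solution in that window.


The equation is x³ - 16y³ = 4. For fixed y, x³ = 16·y³ + 4, so a solution requires the RHS to be a perfect cube.
Strategy: iterate y from -30 to 30, compute RHS = 16·y³ + 4, and check whether it is a (positive or negative) perfect cube.
Check small values of y:
  y = 0: RHS = 4 is not a perfect cube.
  y = 1: RHS = 20 is not a perfect cube.
  y = -1: RHS = -12 is not a perfect cube.
  y = 2: RHS = 132 is not a perfect cube.
  y = -2: RHS = -124 is not a perfect cube.
  y = 3: RHS = 436 is not a perfect cube.
  y = -3: RHS = -428 is not a perfect cube.
Continuing the search up to |y| = 30 finds no solutions either.
No (x, y) in the scanned range satisfies the equation.

No integer solutions with |y| ≤ 30.


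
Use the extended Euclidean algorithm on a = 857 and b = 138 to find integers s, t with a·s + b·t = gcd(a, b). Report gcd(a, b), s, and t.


Euclidean algorithm on (857, 138) — divide until remainder is 0:
  857 = 6 · 138 + 29
  138 = 4 · 29 + 22
  29 = 1 · 22 + 7
  22 = 3 · 7 + 1
  7 = 7 · 1 + 0
gcd(857, 138) = 1.
Track Bezout coefficients alongside the remainders: start with r₀ = 857 = a·1 + b·0 (s = 1, t = 0) and r₁ = 138 = a·0 + b·1 (s = 0, t = 1); each new remainder r_{k+1} = r_{k-1} − q_k·r_k inherits s_{k+1} = s_{k-1} − q_k·s_k, t_{k+1} = t_{k-1} − q_k·t_k, so r_k = a·s_k + b·t_k at every step:
  q = 6: r = 29, s = 1 − 6·0 = 1, t = 0 − 6·1 = -6  (check: 857·1 + 138·(-6) = 29)
  q = 4: r = 22, s = 0 − 4·1 = -4, t = 1 − 4·(-6) = 25  (check: 857·(-4) + 138·25 = 22)
  q = 1: r = 7, s = 1 − 1·(-4) = 5, t = -6 − 1·25 = -31  (check: 857·5 + 138·(-31) = 7)
  q = 3: r = 1, s = -4 − 3·5 = -19, t = 25 − 3·(-31) = 118  (check: 857·(-19) + 138·118 = 1)
The row with r = 1 (the gcd) gives the Bezout coefficients s = -19, t = 118.
Result: 857 · (-19) + 138 · (118) = 1.

gcd(857, 138) = 1; s = -19, t = 118 (check: 857·(-19) + 138·118 = 1).


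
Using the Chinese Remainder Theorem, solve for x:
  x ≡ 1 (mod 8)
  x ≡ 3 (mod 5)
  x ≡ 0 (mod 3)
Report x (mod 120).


Moduli 8, 5, 3 are pairwise coprime; by CRT there is a unique solution modulo M = 8 · 5 · 3 = 120.
Solve pairwise, accumulating the modulus:
  Start with x ≡ 1 (mod 8).
  Combine with x ≡ 3 (mod 5): since gcd(8, 5) = 1, we get a unique residue mod 40.
    Write x = 1 + 8·t and substitute into x ≡ 3 (mod 5): 8·t ≡ 3 − 1 = 2 (mod 5).
    Reduce coefficients mod 5: 3·t ≡ 2 (mod 5).
    The inverse of 3 mod 5 is 2 (since 3·2 = 6 = 1·5 + 1), so t ≡ 2·2 = 4 ≡ 4 (mod 5).
    Then x = 1 + 8·4 = 33, valid modulo lcm(8, 5) = 40: x ≡ 33 (mod 40).
  Combine with x ≡ 0 (mod 3): since gcd(40, 3) = 1, we get a unique residue mod 120.
    Write x = 33 + 40·t and substitute into x ≡ 0 (mod 3): 40·t ≡ 0 − 33 = -33 (mod 3).
    Reduce coefficients mod 3: 1·t ≡ 0 (mod 3).
    So t ≡ 0 (mod 3).
    Then x = 33 + 40·0 = 33, valid modulo lcm(40, 3) = 120: x ≡ 33 (mod 120).
Verify: 33 mod 8 = 1 ✓, 33 mod 5 = 3 ✓, 33 mod 3 = 0 ✓.

x ≡ 33 (mod 120).


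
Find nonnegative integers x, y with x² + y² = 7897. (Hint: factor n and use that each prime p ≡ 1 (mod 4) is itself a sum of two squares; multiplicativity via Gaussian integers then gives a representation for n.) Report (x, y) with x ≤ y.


Step 1: Factor n = 7897 = 53 · 149.
Step 2: Check the mod-4 condition on each prime factor: 53 ≡ 1 (mod 4), exponent 1; 149 ≡ 1 (mod 4), exponent 1.
All primes ≡ 3 (mod 4) appear to even exponent (or don't appear), so by the two-squares theorem n IS expressible as a sum of two squares.
Step 3: Build a representation. Here n = 53 · 149 is a product of primes ≡ 1 (mod 4). Each prime p ≡ 1 (mod 4) is itself a sum of two squares; find a² by testing p − a² for a perfect square:
  53: 53 − 1² = 52, 53 − 2² = 49 = 7² ⇒ 53 = 2² + 7².
  149: 149 − 1² = 148, 149 − 2² = 145, 149 − 3² = 140, 149 − 4² = 133, 149 − 5² = 124, 149 − 6² = 113, 149 − 7² = 100 = 10² ⇒ 149 = 7² + 10².
  Combine using the Brahmagupta–Fibonacci identity (a² + b²)(c² + d²) = (ac − bd)² + (ad + bc)² = (ac + bd)² + (ad − bc)²:
  53 · 149 = 7897: from (2² + 7²)(7² + 10²), take (2·7 − 7·10, 2·10 + 7·7) = (14 − 70, 20 + 49) = (-56, 69); dropping signs (only squares matter) gives (56, 69); check 56² + 69² = 3136 + 4761 = 7897 ✓.
Step 4: Order so x ≤ y and verify: 56² + 69² = 3136 + 4761 = 7897 = n. ✓

n = 7897 = 56² + 69² (one valid representation with x ≤ y).


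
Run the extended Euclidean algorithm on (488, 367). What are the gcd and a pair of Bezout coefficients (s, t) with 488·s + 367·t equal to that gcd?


Euclidean algorithm on (488, 367) — divide until remainder is 0:
  488 = 1 · 367 + 121
  367 = 3 · 121 + 4
  121 = 30 · 4 + 1
  4 = 4 · 1 + 0
gcd(488, 367) = 1.
Track Bezout coefficients alongside the remainders: start with r₀ = 488 = a·1 + b·0 (s = 1, t = 0) and r₁ = 367 = a·0 + b·1 (s = 0, t = 1); each new remainder r_{k+1} = r_{k-1} − q_k·r_k inherits s_{k+1} = s_{k-1} − q_k·s_k, t_{k+1} = t_{k-1} − q_k·t_k, so r_k = a·s_k + b·t_k at every step:
  q = 1: r = 121, s = 1 − 1·0 = 1, t = 0 − 1·1 = -1  (check: 488·1 + 367·(-1) = 121)
  q = 3: r = 4, s = 0 − 3·1 = -3, t = 1 − 3·(-1) = 4  (check: 488·(-3) + 367·4 = 4)
  q = 30: r = 1, s = 1 − 30·(-3) = 91, t = -1 − 30·4 = -121  (check: 488·91 + 367·(-121) = 1)
The row with r = 1 (the gcd) gives the Bezout coefficients s = 91, t = -121.
Result: 488 · (91) + 367 · (-121) = 1.

gcd(488, 367) = 1; s = 91, t = -121 (check: 488·91 + 367·(-121) = 1).


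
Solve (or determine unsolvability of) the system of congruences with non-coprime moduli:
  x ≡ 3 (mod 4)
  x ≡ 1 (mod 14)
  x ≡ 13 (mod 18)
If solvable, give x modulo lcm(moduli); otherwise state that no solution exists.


Moduli 4, 14, 18 are not pairwise coprime, so CRT works modulo lcm(m_i) when all pairwise compatibility conditions hold.
Pairwise compatibility: gcd(m_i, m_j) must divide a_i - a_j for every pair.
Merge one congruence at a time:
  Start: x ≡ 3 (mod 4).
  Combine with x ≡ 1 (mod 14): gcd(4, 14) = 2; 1 - 3 = -2, which IS divisible by 2, so compatible.
    Write x = 3 + 4·t and substitute into x ≡ 1 (mod 14): 4·t ≡ 1 − 3 = -2 (mod 14).
    Divide the congruence (and modulus) by g = 2: 2·t ≡ -1 (mod 7).
    Reduce coefficients mod 7: 2·t ≡ 6 (mod 7).
    The inverse of 2 mod 7 is 4 (since 2·4 = 8 = 1·7 + 1), so t ≡ 4·6 = 24 ≡ 3 (mod 7).
    Then x = 3 + 4·3 = 15, valid modulo lcm(4, 14) = 28: x ≡ 15 (mod 28).
  Combine with x ≡ 13 (mod 18): gcd(28, 18) = 2; 13 - 15 = -2, which IS divisible by 2, so compatible.
    Write x = 15 + 28·t and substitute into x ≡ 13 (mod 18): 28·t ≡ 13 − 15 = -2 (mod 18).
    Divide the congruence (and modulus) by g = 2: 14·t ≡ -1 (mod 9).
    Reduce coefficients mod 9: 5·t ≡ 8 (mod 9).
    The inverse of 5 mod 9 is 2 (since 5·2 = 10 = 1·9 + 1), so t ≡ 2·8 = 16 ≡ 7 (mod 9).
    Then x = 15 + 28·7 = 211, valid modulo lcm(28, 18) = 252: x ≡ 211 (mod 252).
Verify: 211 mod 4 = 3, 211 mod 14 = 1, 211 mod 18 = 13.

x ≡ 211 (mod 252).


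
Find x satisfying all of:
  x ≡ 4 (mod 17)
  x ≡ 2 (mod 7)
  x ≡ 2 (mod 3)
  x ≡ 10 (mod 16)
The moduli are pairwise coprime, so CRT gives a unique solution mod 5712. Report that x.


Product of moduli M = 17 · 7 · 3 · 16 = 5712.
Merge one congruence at a time:
  Start: x ≡ 4 (mod 17).
  Combine with x ≡ 2 (mod 7); new modulus lcm = 119.
    Write x = 4 + 17·t and substitute into x ≡ 2 (mod 7): 17·t ≡ 2 − 4 = -2 (mod 7).
    Reduce coefficients mod 7: 3·t ≡ 5 (mod 7).
    The inverse of 3 mod 7 is 5 (since 3·5 = 15 = 2·7 + 1), so t ≡ 5·5 = 25 ≡ 4 (mod 7).
    Then x = 4 + 17·4 = 72, valid modulo lcm(17, 7) = 119: x ≡ 72 (mod 119).
  Combine with x ≡ 2 (mod 3); new modulus lcm = 357.
    Write x = 72 + 119·t and substitute into x ≡ 2 (mod 3): 119·t ≡ 2 − 72 = -70 (mod 3).
    Reduce coefficients mod 3: 2·t ≡ 2 (mod 3).
    The inverse of 2 mod 3 is 2 (since 2·2 = 4 = 1·3 + 1), so t ≡ 2·2 = 4 ≡ 1 (mod 3).
    Then x = 72 + 119·1 = 191, valid modulo lcm(119, 3) = 357: x ≡ 191 (mod 357).
  Combine with x ≡ 10 (mod 16); new modulus lcm = 5712.
    Write x = 191 + 357·t and substitute into x ≡ 10 (mod 16): 357·t ≡ 10 − 191 = -181 (mod 16).
    Reduce coefficients mod 16: 5·t ≡ 11 (mod 16).
    The inverse of 5 mod 16 is 13 (since 5·13 = 65 = 4·16 + 1), so t ≡ 13·11 = 143 ≡ 15 (mod 16).
    Then x = 191 + 357·15 = 5546, valid modulo lcm(357, 16) = 5712: x ≡ 5546 (mod 5712).
Verify against each original: 5546 mod 17 = 4, 5546 mod 7 = 2, 5546 mod 3 = 2, 5546 mod 16 = 10.

x ≡ 5546 (mod 5712).


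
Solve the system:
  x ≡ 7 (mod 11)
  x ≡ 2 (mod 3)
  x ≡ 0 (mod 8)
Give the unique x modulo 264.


Moduli 11, 3, 8 are pairwise coprime; by CRT there is a unique solution modulo M = 11 · 3 · 8 = 264.
Solve pairwise, accumulating the modulus:
  Start with x ≡ 7 (mod 11).
  Combine with x ≡ 2 (mod 3): since gcd(11, 3) = 1, we get a unique residue mod 33.
    Write x = 7 + 11·t and substitute into x ≡ 2 (mod 3): 11·t ≡ 2 − 7 = -5 (mod 3).
    Reduce coefficients mod 3: 2·t ≡ 1 (mod 3).
    The inverse of 2 mod 3 is 2 (since 2·2 = 4 = 1·3 + 1), so t ≡ 2·1 = 2 ≡ 2 (mod 3).
    Then x = 7 + 11·2 = 29, valid modulo lcm(11, 3) = 33: x ≡ 29 (mod 33).
  Combine with x ≡ 0 (mod 8): since gcd(33, 8) = 1, we get a unique residue mod 264.
    Write x = 29 + 33·t and substitute into x ≡ 0 (mod 8): 33·t ≡ 0 − 29 = -29 (mod 8).
    Reduce coefficients mod 8: 1·t ≡ 3 (mod 8).
    So t ≡ 3 (mod 8).
    Then x = 29 + 33·3 = 128, valid modulo lcm(33, 8) = 264: x ≡ 128 (mod 264).
Verify: 128 mod 11 = 7 ✓, 128 mod 3 = 2 ✓, 128 mod 8 = 0 ✓.

x ≡ 128 (mod 264).


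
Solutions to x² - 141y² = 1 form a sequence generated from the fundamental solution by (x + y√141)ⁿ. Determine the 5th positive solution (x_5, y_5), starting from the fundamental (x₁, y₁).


Step 1: Find the fundamental solution (x₁, y₁) of x² - 141y² = 1.
  Expand √141 as a continued fraction. a₀ = ⌊√141⌋ = 11; iterate m_{k+1} = d_k·a_k − m_k, d_{k+1} = (141 − m_{k+1}²)/d_k, a_{k+1} = ⌊(a₀ + m_{k+1})/d_{k+1}⌋ (starting m₀ = 0, d₀ = 1), with convergents p_k = a_k·p_{k-1} + p_{k-2}, q_k = a_k·q_{k-1} + q_{k-2} (p₋₁ = 1, q₋₁ = 0):
  k = 0: a₀ = 11; p₀/q₀ = 11/1; p₀² − 141·q₀² = 121 − 141 = -20.
  k = 1: m = 11, d = 20, a = ⌊(11 + 11)/20⌋ = 1; p/q = (1·11 + 1)/(1·1 + 0) = 12/1; p² − 141·q² = 144 − 141 = 3.
  k = 2: m = 9, d = 3, a = ⌊(11 + 9)/3⌋ = 6; p/q = (6·12 + 11)/(6·1 + 1) = 83/7; p² − 141·q² = 6889 − 6909 = -20.
  k = 3: m = 9, d = 20, a = ⌊(11 + 9)/20⌋ = 1; p/q = (1·83 + 12)/(1·7 + 1) = 95/8; p² − 141·q² = 9025 − 9024 = 1.
  The first convergent with p² − 141·q² = 1 gives the fundamental solution (x₁, y₁) = (95, 8).
Step 2: Apply the recurrence (x_{n+1}, y_{n+1}) = (x₁x_n + 141y₁y_n, x₁y_n + y₁x_n) repeatedly.
  From (x_1, y_1) = (95, 8): x_2 = 95·95 + 141·8·8 = 18049; y_2 = 95·8 + 8·95 = 1520.
  From (x_2, y_2) = (18049, 1520): x_3 = 95·18049 + 141·8·1520 = 3429215; y_3 = 95·1520 + 8·18049 = 288792.
  From (x_3, y_3) = (3429215, 288792): x_4 = 95·3429215 + 141·8·288792 = 651532801; y_4 = 95·288792 + 8·3429215 = 54868960.
  From (x_4, y_4) = (651532801, 54868960): x_5 = 95·651532801 + 141·8·54868960 = 123787802975; y_5 = 95·54868960 + 8·651532801 = 10424813608.
Step 3: Verify x_5² - 141·y_5² = 15323420165377418850625 - 15323420165377418850624 = 1 (should be 1). ✓

(x_1, y_1) = (95, 8); (x_5, y_5) = (123787802975, 10424813608).


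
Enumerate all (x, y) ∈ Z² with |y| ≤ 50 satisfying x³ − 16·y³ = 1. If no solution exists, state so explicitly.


The equation is x³ - 16y³ = 1. For fixed y, x³ = 16·y³ + 1, so a solution requires the RHS to be a perfect cube.
Strategy: iterate y from -50 to 50, compute RHS = 16·y³ + 1, and check whether it is a (positive or negative) perfect cube.
Check small values of y:
  y = 0: RHS = 1 = (1)³ ⇒ x = 1 works.
  y = 1: RHS = 17 is not a perfect cube.
  y = -1: RHS = -15 is not a perfect cube.
  y = 2: RHS = 129 is not a perfect cube.
  y = -2: RHS = -127 is not a perfect cube.
  y = 3: RHS = 433 is not a perfect cube.
  y = -3: RHS = -431 is not a perfect cube.
Continuing the search up to |y| = 50 finds no further solutions beyond those listed.
Collected solutions: (1, 0).

Solutions (with |y| ≤ 50): (1, 0).


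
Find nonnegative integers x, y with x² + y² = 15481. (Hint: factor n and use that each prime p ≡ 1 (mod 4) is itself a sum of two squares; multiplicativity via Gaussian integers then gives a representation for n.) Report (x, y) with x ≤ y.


Step 1: Factor n = 15481 = 113 · 137.
Step 2: Check the mod-4 condition on each prime factor: 113 ≡ 1 (mod 4), exponent 1; 137 ≡ 1 (mod 4), exponent 1.
All primes ≡ 3 (mod 4) appear to even exponent (or don't appear), so by the two-squares theorem n IS expressible as a sum of two squares.
Step 3: Build a representation. Here n = 113 · 137 is a product of primes ≡ 1 (mod 4). Each prime p ≡ 1 (mod 4) is itself a sum of two squares; find a² by testing p − a² for a perfect square:
  113: 113 − 1² = 112, 113 − 2² = 109, 113 − 3² = 104, 113 − 4² = 97, 113 − 5² = 88, 113 − 6² = 77, 113 − 7² = 64 = 8² ⇒ 113 = 7² + 8².
  137: 137 − 1² = 136, 137 − 2² = 133, 137 − 3² = 128, 137 − 4² = 121 = 11² ⇒ 137 = 4² + 11².
  Combine using the Brahmagupta–Fibonacci identity (a² + b²)(c² + d²) = (ac − bd)² + (ad + bc)² = (ac + bd)² + (ad − bc)²:
  113 · 137 = 15481: from (7² + 8²)(4² + 11²), take (7·4 − 8·11, 7·11 + 8·4) = (28 − 88, 77 + 32) = (-60, 109); dropping signs (only squares matter) gives (60, 109); check 60² + 109² = 3600 + 11881 = 15481 ✓.
Step 4: Order so x ≤ y and verify: 60² + 109² = 3600 + 11881 = 15481 = n. ✓

n = 15481 = 60² + 109² (one valid representation with x ≤ y).
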